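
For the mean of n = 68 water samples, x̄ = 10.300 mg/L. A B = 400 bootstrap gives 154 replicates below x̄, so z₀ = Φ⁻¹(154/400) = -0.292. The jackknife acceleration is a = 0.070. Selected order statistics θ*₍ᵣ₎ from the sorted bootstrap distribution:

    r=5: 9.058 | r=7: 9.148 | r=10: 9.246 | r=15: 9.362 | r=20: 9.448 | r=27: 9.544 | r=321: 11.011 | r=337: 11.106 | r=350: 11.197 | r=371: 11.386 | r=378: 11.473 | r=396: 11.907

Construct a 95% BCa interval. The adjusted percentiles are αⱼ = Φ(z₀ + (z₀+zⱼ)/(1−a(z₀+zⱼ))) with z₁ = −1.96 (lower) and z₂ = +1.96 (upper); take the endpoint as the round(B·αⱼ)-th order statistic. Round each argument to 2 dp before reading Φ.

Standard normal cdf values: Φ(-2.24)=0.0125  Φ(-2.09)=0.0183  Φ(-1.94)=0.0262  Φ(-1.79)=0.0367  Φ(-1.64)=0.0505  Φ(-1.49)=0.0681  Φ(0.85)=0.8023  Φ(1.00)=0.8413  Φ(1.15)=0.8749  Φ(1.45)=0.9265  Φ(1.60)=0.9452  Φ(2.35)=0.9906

Lower: z₀ + z₁ = -0.292 + (-1.960) = -2.252; 1 − a(z₀+z₁) = 1 − (0.070)(-2.252) = 1.1576; argument = -0.292 + (-2.252)/1.1576 = -2.2373 → -2.24.
α₁ = Φ(-2.24) = 0.0125; rank = round(400 × 0.0125) = 5; θ*₍5₎ = 9.058.
Upper: z₀ + z₂ = 1.668; 1 − a(z₀+z₂) = 0.8832; argument = 1.5965 → 1.60; α₂ = 0.9452; rank = 378; θ*₍378₎ = 11.473.

(9.058, 11.473)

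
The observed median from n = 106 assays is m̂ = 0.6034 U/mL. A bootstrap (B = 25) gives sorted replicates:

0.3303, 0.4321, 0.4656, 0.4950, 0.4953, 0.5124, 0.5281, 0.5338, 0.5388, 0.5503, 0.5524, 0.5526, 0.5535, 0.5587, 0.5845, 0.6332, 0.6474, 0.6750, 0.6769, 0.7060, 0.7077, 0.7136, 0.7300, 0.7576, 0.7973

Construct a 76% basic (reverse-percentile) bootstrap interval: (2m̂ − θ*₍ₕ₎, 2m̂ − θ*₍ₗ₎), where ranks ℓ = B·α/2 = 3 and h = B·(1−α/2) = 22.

(0.4932, 0.7412)

Percentile endpoints at ranks 3 and 22: θ*₍3₎ = 0.4656, θ*₍22₎ = 0.7136.
Basic interval reflects these around m̂:
  lower = 2 × 0.6034 − 0.7136 = 0.4932
  upper = 2 × 0.6034 − 0.4656 = 0.7412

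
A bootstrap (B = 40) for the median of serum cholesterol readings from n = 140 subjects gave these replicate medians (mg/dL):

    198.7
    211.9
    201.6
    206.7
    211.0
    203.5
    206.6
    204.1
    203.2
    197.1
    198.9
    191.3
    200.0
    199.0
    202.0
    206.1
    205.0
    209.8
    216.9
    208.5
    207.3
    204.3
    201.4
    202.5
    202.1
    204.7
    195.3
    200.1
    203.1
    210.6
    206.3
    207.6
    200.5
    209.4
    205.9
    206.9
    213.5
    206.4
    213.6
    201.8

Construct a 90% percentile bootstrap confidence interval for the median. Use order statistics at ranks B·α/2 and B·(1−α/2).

Sorted replicates: 191.3, 195.3, 197.1, 198.7, 198.9, 199.0, 200.0, 200.1, 200.5, 201.4, 201.6, 201.8, 202.0, 202.1, 202.5, 203.1, 203.2, 203.5, 204.1, 204.3, 204.7, 205.0, 205.9, 206.1, 206.3, 206.4, 206.6, 206.7, 206.9, 207.3, 207.6, 208.5, 209.4, 209.8, 210.6, 211.0, 211.9, 213.5, 213.6, 216.9
α = 0.10; lower rank = 40 × 0.050 = 2; upper rank = 40 × 0.950 = 38.
The 2nd smallest replicate is 195.3; the 38th is 213.5.

(195.3, 213.5)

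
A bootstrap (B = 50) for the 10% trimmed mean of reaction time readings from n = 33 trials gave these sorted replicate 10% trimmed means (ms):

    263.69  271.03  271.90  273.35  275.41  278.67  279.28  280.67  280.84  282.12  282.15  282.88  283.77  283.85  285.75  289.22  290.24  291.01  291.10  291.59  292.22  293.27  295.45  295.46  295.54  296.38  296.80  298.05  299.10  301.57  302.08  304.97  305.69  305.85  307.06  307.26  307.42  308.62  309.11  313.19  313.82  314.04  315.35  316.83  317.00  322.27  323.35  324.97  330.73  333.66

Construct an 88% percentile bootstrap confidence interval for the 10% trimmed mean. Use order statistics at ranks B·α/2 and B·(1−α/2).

(271.90, 323.35)

α = 0.12; lower rank = 50 × 0.060 = 3; upper rank = 50 × 0.940 = 47.
The 3rd smallest replicate is 271.90; the 47th is 323.35.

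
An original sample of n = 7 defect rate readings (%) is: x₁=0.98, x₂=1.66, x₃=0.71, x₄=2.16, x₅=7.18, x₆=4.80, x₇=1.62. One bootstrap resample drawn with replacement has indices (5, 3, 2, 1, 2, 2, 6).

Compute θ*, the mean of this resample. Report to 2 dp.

θ* = 2.66

Resample values: 7.18, 0.71, 1.66, 0.98, 1.66, 1.66, 4.80.
Mean = (7.18 + 0.71 + 1.66 + 0.98 + 1.66 + 1.66 + 4.80) / 7 = 18.650 / 7 = 2.66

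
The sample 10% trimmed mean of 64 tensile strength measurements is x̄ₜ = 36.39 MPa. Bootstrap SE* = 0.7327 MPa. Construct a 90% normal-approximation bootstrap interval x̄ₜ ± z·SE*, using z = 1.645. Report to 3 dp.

(35.185, 37.595)

Margin = 1.645 × 0.7327 = 1.2053
Interval: 36.39 ± 1.2053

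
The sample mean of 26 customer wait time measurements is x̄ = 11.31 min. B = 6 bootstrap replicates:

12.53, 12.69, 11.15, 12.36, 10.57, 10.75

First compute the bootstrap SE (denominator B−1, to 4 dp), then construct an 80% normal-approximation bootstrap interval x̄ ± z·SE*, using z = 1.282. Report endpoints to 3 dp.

(10.083, 12.537)

Mean of replicates = 11.6750; sum of squared deviations = 4.5827; SE* = √(4.5827/5) = 0.9574
Margin = 1.282 × 0.9574 = 1.2274
Interval: 11.31 ± 1.2274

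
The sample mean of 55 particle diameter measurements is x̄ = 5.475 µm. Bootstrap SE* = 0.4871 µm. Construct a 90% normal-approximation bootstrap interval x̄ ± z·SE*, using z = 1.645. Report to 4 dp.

(4.6737, 6.2763)

Margin = 1.645 × 0.4871 = 0.80128
Interval: 5.475 ± 0.80128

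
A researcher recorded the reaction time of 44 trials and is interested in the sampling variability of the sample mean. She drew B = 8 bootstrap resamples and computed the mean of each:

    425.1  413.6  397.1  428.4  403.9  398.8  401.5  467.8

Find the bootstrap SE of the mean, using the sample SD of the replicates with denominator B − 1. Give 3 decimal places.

SE* = 23.685

Bootstrap SE is the standard deviation of the 8 replicate means.
Mean of replicates: (425.1 + 413.6 + 397.1 + 428.4 + 403.9 + 398.8 + 401.5 + 467.8) / 8 = 3336.2000 / 8 = 417.0250
Sum of squared deviations: (+8.0750)² + (−3.4250)² + (−19.9250)² + (+11.3750)² + (−13.1250)² + (−18.2250)² + (−15.5250)² + (+50.7750)² = 3926.8750
Variance = 3926.8750 / 7 = 560.9821
SE* = √560.9821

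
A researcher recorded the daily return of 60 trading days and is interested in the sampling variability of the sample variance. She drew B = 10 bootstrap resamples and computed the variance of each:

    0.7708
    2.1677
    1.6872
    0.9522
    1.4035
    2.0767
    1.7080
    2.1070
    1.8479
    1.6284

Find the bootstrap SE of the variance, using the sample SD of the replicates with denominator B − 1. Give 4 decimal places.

SE* = 0.4740

Bootstrap SE is the standard deviation of the 10 replicate variances.
Mean of replicates: (0.7708 + 2.1677 + 1.6872 + 0.9522 + 1.4035 + 2.0767 + 1.7080 + 2.1070 + 1.8479 + 1.6284) / 10 = 16.34940 / 10 = 1.63494
Sum of squared deviations: (−0.86414)² + (+0.53276)² + (+0.05226)² + (−0.68274)² + (−0.23144)² + (+0.44176)² + (+0.07306)² + (+0.47206)² + (+0.21296)² + (−0.00654)² = 2.02173
Variance = 2.02173 / 9 = 0.22464
SE* = √0.22464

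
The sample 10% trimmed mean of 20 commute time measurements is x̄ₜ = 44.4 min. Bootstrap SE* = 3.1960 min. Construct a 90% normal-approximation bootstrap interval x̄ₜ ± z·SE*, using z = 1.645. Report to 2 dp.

(39.14, 49.66)

Margin = 1.645 × 3.1960 = 5.257
Interval: 44.4 ± 5.257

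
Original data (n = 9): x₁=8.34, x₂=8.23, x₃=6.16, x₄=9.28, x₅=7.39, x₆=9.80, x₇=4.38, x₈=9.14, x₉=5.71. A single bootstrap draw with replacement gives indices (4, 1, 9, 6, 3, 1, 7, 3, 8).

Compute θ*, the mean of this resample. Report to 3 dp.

θ* = 7.479

Resample values: 9.28, 8.34, 5.71, 9.80, 6.16, 8.34, 4.38, 6.16, 9.14.
Mean = (9.28 + 8.34 + 5.71 + 9.80 + 6.16 + 8.34 + 4.38 + 6.16 + 9.14) / 9 = 67.310 / 9 = 7.479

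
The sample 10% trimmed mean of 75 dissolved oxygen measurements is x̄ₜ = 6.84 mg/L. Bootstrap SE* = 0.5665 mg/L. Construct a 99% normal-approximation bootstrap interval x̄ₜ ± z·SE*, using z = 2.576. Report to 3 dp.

(5.381, 8.299)

Margin = 2.576 × 0.5665 = 1.4593
Interval: 6.84 ± 1.4593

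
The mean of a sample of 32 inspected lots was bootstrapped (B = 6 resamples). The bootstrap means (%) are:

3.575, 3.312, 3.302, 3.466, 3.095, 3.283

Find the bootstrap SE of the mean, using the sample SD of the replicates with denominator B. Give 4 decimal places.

Bootstrap SE is the standard deviation of the 6 replicate means.
Mean of replicates: (3.575 + 3.312 + 3.302 + 3.466 + 3.095 + 3.283) / 6 = 20.03300 / 6 = 3.33883
Sum of squared deviations: (+0.23617)² + (−0.02683)² + (−0.03683)² + (+0.12717)² + (−0.24383)² + (−0.05583)² = 0.13659
Variance = 0.13659 / 6 = 0.02277
SE* = √0.02277

SE* = 0.1509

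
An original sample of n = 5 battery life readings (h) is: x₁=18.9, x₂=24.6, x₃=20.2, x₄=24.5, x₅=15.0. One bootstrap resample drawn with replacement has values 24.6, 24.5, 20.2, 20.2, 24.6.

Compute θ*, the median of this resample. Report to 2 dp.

Sorted: 20.2, 20.2, 24.5, 24.6, 24.6
Median = middle value = 24.50

θ* = 24.50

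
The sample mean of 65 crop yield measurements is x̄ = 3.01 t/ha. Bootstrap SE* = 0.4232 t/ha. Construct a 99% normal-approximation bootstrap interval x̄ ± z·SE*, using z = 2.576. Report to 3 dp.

(1.920, 4.100)

Margin = 2.576 × 0.4232 = 1.0902
Interval: 3.01 ± 1.0902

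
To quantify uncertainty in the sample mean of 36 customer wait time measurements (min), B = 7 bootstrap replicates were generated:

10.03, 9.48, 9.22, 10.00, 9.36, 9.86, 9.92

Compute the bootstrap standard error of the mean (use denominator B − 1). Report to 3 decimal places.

Bootstrap SE is the standard deviation of the 7 replicate means.
Mean of replicates: (10.03 + 9.48 + 9.22 + 10.00 + 9.36 + 9.86 + 9.92) / 7 = 67.8700 / 7 = 9.6957
Sum of squared deviations: (+0.3343)² + (−0.2157)² + (−0.4757)² + (+0.3043)² + (−0.3357)² + (+0.1643)² + (+0.2243)² = 0.6672
Variance = 0.6672 / 6 = 0.1112
SE* = √0.1112

SE* = 0.333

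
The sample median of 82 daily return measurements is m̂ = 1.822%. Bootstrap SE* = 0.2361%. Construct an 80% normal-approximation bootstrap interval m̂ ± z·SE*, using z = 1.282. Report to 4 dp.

(1.5193, 2.1247)

Margin = 1.282 × 0.2361 = 0.30268
Interval: 1.822 ± 0.30268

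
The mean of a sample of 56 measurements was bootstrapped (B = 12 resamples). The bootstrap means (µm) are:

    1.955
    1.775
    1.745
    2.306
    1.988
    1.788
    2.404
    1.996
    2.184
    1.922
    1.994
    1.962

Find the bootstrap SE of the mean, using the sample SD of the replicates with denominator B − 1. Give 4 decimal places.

Bootstrap SE is the standard deviation of the 12 replicate means.
Mean of replicates: (1.955 + 1.775 + 1.745 + 2.306 + 1.988 + 1.788 + 2.404 + 1.996 + 2.184 + 1.922 + 1.994 + 1.962) / 12 = 24.01900 / 12 = 2.00158
Sum of squared deviations: (−0.04658)² + (−0.22658)² + (−0.25658)² + (+0.30442)² + (−0.01358)² + (−0.21358)² + (+0.40242)² + (−0.00558)² + (+0.18242)² + (−0.07958)² + (−0.00758)² + (−0.03958)² = 0.46102
Variance = 0.46102 / 11 = 0.04191
SE* = √0.04191

SE* = 0.2047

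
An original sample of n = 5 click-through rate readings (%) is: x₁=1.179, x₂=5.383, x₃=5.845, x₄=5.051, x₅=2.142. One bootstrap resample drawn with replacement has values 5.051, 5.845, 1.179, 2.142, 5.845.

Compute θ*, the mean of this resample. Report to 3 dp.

θ* = 4.012

Mean = (5.051 + 5.845 + 1.179 + 2.142 + 5.845) / 5 = 20.0620 / 5 = 4.012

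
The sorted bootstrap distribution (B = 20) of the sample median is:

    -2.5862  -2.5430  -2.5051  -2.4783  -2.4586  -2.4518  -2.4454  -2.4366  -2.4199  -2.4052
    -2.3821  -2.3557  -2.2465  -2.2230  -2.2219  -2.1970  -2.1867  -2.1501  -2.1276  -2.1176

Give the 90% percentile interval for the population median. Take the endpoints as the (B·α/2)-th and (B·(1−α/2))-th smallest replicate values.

(-2.5862, -2.1276)

α = 0.10; lower rank = 20 × 0.050 = 1; upper rank = 20 × 0.950 = 19.
The 1st smallest replicate is -2.5862; the 19th is -2.1276.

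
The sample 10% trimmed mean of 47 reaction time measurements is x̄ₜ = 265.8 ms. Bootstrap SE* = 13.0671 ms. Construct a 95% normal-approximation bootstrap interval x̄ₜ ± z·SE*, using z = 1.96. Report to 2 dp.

(240.19, 291.41)

Margin = 1.96 × 13.0671 = 25.612
Interval: 265.8 ± 25.612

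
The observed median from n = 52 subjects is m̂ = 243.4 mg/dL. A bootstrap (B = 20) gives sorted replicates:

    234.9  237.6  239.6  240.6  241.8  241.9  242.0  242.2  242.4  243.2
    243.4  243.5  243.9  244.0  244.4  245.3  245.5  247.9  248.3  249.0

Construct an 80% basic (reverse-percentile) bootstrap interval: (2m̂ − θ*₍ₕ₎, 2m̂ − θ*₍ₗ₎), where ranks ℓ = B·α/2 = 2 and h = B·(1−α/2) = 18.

(238.9, 249.2)

Percentile endpoints at ranks 2 and 18: θ*₍2₎ = 237.6, θ*₍18₎ = 247.9.
Basic interval reflects these around m̂:
  lower = 2 × 243.4 − 247.9 = 238.9
  upper = 2 × 243.4 − 237.6 = 249.2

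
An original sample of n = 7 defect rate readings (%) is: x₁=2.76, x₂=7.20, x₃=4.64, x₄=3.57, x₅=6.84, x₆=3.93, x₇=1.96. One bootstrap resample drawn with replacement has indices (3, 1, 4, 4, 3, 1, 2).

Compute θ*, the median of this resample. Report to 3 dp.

Resample values: 4.64, 2.76, 3.57, 3.57, 4.64, 2.76, 7.20.
Sorted: 2.76, 2.76, 3.57, 3.57, 4.64, 4.64, 7.20
Median = middle value = 3.570

θ* = 3.570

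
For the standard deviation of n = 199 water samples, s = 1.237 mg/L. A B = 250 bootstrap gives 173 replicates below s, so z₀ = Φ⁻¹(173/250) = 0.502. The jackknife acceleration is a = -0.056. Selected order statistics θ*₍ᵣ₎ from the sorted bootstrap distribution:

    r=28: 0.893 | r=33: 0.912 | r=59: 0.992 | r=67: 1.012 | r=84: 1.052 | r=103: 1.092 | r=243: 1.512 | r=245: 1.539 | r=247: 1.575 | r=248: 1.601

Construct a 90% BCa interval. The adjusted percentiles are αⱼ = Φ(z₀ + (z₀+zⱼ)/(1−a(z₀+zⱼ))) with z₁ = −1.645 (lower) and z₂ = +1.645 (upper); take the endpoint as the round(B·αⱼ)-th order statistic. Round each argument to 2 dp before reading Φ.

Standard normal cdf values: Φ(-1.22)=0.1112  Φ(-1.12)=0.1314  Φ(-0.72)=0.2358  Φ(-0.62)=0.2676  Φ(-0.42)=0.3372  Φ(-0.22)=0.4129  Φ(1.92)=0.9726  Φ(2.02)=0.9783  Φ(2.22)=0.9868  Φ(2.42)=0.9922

Lower: z₀ + z₁ = 0.502 + (-1.645) = -1.143; 1 − a(z₀+z₁) = 1 − (-0.056)(-1.143) = 0.9360; argument = 0.502 + (-1.143)/0.9360 = -0.7192 → -0.72.
α₁ = Φ(-0.72) = 0.2358; rank = round(250 × 0.2358) = 59; θ*₍59₎ = 0.992.
Upper: z₀ + z₂ = 2.147; 1 − a(z₀+z₂) = 1.1202; argument = 2.4186 → 2.42; α₂ = 0.9922; rank = 248; θ*₍248₎ = 1.601.

(0.992, 1.601)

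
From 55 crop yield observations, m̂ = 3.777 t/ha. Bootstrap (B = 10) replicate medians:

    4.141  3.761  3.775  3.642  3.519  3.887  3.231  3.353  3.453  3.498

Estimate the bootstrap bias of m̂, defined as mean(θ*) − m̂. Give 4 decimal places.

mean(θ*) = (4.141 + 3.761 + 3.775 + 3.642 + 3.519 + 3.887 + 3.231 + 3.353 + 3.453 + 3.498) / 10 = 3.62600
bias = 3.62600 − 3.777

bias = −0.1510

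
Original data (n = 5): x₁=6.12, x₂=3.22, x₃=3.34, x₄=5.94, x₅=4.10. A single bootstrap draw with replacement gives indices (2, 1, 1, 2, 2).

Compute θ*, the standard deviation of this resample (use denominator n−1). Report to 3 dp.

θ* = 1.588

Resample values: 3.22, 6.12, 6.12, 3.22, 3.22.
Mean = 4.3800; sum of squared deviations = 10.0920
s² = 10.0920 / 4 = 2.5230
s = √2.5230 = 1.588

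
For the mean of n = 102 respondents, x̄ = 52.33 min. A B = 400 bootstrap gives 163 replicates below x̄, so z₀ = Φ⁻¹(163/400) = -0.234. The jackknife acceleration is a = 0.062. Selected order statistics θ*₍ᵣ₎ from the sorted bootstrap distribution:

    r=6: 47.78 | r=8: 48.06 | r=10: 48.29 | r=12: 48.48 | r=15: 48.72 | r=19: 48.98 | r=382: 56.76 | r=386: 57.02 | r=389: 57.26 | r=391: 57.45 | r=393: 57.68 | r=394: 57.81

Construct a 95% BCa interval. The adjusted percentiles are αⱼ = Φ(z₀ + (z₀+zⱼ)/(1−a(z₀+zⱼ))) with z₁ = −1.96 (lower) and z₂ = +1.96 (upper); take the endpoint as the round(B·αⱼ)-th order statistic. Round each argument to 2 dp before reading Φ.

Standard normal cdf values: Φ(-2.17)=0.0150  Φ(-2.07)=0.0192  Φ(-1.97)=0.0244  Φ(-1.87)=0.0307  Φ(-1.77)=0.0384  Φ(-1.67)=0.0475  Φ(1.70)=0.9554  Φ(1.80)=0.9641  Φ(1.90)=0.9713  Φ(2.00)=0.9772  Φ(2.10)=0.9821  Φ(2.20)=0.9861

Lower: z₀ + z₁ = -0.234 + (-1.960) = -2.194; 1 − a(z₀+z₁) = 1 − (0.062)(-2.194) = 1.1360; argument = -0.234 + (-2.194)/1.1360 = -2.1653 → -2.17.
α₁ = Φ(-2.17) = 0.0150; rank = round(400 × 0.0150) = 6; θ*₍6₎ = 47.78.
Upper: z₀ + z₂ = 1.726; 1 − a(z₀+z₂) = 0.8930; argument = 1.6988 → 1.70; α₂ = 0.9554; rank = 382; θ*₍382₎ = 56.76.

(47.78, 56.76)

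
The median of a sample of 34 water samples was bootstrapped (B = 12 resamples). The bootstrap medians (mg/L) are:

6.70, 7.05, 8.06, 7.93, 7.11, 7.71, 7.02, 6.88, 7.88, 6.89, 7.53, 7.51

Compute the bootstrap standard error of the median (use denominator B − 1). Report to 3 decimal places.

SE* = 0.469

Bootstrap SE is the standard deviation of the 12 replicate medians.
Mean of replicates: (6.70 + 7.05 + 8.06 + 7.93 + 7.11 + 7.71 + 7.02 + 6.88 + 7.88 + 6.89 + 7.53 + 7.51) / 12 = 88.2700 / 12 = 7.3558
Sum of squared deviations: (−0.6558)² + (−0.3058)² + (+0.7042)² + (+0.5742)² + (−0.2458)² + (+0.3542)² + (−0.3358)² + (−0.4758)² + (+0.5242)² + (−0.4658)² + (+0.1742)² + (+0.1542)² = 2.4201
Variance = 2.4201 / 11 = 0.2200
SE* = √0.2200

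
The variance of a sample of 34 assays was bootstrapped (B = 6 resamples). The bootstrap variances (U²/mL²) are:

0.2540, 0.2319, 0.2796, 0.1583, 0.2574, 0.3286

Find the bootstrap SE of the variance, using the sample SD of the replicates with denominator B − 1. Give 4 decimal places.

SE* = 0.0563

Bootstrap SE is the standard deviation of the 6 replicate variances.
Mean of replicates: (0.2540 + 0.2319 + 0.2796 + 0.1583 + 0.2574 + 0.3286) / 6 = 1.50980 / 6 = 0.25163
Sum of squared deviations: (+0.00237)² + (−0.01973)² + (+0.02797)² + (−0.09333)² + (+0.00577)² + (+0.07697)² = 0.01585
Variance = 0.01585 / 5 = 0.00317
SE* = √0.00317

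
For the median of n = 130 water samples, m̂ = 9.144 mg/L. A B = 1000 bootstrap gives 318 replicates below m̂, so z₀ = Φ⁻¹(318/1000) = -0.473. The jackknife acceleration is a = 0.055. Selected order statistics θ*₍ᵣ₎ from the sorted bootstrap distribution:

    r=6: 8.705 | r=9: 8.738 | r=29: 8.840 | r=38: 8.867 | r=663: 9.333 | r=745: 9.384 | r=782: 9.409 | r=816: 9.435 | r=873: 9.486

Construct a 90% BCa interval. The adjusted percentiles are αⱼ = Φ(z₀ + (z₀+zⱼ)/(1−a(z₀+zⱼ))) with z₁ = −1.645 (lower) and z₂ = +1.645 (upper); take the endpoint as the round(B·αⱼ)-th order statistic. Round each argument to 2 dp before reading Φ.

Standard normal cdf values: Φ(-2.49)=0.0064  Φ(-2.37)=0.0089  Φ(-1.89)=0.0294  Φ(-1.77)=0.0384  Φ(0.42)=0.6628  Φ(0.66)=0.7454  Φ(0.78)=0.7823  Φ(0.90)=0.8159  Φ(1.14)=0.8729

(8.738, 9.409)

Lower: z₀ + z₁ = -0.473 + (-1.645) = -2.118; 1 − a(z₀+z₁) = 1 − (0.055)(-2.118) = 1.1165; argument = -0.473 + (-2.118)/1.1165 = -2.3700 → -2.37.
α₁ = Φ(-2.37) = 0.0089; rank = round(1000 × 0.0089) = 9; θ*₍9₎ = 8.738.
Upper: z₀ + z₂ = 1.172; 1 − a(z₀+z₂) = 0.9355; argument = 0.7798 → 0.78; α₂ = 0.7823; rank = 782; θ*₍782₎ = 9.409.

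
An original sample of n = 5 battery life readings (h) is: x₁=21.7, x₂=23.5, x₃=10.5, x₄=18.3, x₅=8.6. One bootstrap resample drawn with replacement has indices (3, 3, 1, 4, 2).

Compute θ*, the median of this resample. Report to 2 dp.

Resample values: 10.5, 10.5, 21.7, 18.3, 23.5.
Sorted: 10.5, 10.5, 18.3, 21.7, 23.5
Median = middle value = 18.30

θ* = 18.30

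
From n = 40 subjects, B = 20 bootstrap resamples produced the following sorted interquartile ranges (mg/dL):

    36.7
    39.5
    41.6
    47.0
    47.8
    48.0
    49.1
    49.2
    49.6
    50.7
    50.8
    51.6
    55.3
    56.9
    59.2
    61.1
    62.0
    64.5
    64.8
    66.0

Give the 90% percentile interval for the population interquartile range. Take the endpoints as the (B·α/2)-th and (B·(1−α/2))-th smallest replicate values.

α = 0.10; lower rank = 20 × 0.050 = 1; upper rank = 20 × 0.950 = 19.
The 1st smallest replicate is 36.7; the 19th is 64.8.

(36.7, 64.8)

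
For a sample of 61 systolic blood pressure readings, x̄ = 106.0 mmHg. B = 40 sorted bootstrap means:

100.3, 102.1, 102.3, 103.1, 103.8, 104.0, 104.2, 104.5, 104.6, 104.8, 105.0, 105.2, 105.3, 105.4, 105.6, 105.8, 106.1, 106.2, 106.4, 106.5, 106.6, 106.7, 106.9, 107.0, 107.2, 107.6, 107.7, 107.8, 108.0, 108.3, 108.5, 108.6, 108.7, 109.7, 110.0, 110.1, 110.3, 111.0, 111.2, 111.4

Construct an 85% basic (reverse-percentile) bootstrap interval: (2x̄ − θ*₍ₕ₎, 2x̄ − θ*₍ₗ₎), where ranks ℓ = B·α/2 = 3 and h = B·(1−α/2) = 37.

Percentile endpoints at ranks 3 and 37: θ*₍3₎ = 102.3, θ*₍37₎ = 110.3.
Basic interval reflects these around x̄:
  lower = 2 × 106.0 − 110.3 = 101.7
  upper = 2 × 106.0 − 102.3 = 109.7

(101.7, 109.7)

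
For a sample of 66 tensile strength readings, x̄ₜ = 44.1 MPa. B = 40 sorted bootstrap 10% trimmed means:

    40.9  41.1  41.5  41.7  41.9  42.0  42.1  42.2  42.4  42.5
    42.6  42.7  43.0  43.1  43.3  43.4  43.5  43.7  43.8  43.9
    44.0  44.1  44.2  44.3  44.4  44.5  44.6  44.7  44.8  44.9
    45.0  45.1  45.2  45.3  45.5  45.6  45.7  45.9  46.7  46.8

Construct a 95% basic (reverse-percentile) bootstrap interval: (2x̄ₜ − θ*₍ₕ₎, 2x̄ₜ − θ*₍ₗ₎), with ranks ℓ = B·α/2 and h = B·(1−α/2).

Percentile endpoints at ranks 1 and 39: θ*₍1₎ = 40.9, θ*₍39₎ = 46.7.
Basic interval reflects these around x̄ₜ:
  lower = 2 × 44.1 − 46.7 = 41.5
  upper = 2 × 44.1 − 40.9 = 47.3

(41.5, 47.3)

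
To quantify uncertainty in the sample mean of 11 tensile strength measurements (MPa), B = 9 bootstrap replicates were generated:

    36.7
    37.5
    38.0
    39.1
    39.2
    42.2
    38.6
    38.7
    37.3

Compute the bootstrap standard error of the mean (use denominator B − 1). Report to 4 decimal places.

Bootstrap SE is the standard deviation of the 9 replicate means.
Mean of replicates: (36.7 + 37.5 + 38.0 + 39.1 + 39.2 + 42.2 + 38.6 + 38.7 + 37.3) / 9 = 347.30000 / 9 = 38.58889
Sum of squared deviations: (−1.88889)² + (−1.08889)² + (−0.58889)² + (+0.51111)² + (+0.61111)² + (+3.61111)² + (+0.01111)² + (+0.11111)² + (−1.28889)² = 20.44889
Variance = 20.44889 / 8 = 2.55611
SE* = √2.55611

SE* = 1.5988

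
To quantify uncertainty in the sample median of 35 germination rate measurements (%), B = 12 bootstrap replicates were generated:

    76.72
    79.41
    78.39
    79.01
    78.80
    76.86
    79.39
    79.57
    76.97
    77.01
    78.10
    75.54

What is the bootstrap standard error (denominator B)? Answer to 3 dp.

SE* = 1.266

Bootstrap SE is the standard deviation of the 12 replicate medians.
Mean of replicates: (76.72 + 79.41 + 78.39 + 79.01 + 78.80 + 76.86 + 79.39 + 79.57 + 76.97 + 77.01 + 78.10 + 75.54) / 12 = 935.7700 / 12 = 77.9808
Sum of squared deviations: (−1.2608)² + (+1.4292)² + (+0.4092)² + (+1.0292)² + (+0.8192)² + (−1.1208)² + (+1.4092)² + (+1.5892)² + (−1.0108)² + (−0.9708)² + (+0.1192)² + (−2.4408)² = 19.2335
Variance = 19.2335 / 12 = 1.6028
SE* = √1.6028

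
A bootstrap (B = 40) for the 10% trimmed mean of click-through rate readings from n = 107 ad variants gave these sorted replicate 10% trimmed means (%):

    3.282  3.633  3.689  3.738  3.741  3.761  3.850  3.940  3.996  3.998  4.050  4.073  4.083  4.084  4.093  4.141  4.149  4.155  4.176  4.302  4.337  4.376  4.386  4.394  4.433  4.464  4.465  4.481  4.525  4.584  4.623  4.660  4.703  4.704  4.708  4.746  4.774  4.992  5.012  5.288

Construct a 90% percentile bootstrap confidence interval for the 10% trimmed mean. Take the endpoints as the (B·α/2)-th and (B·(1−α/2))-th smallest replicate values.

(3.633, 4.992)

α = 0.10; lower rank = 40 × 0.050 = 2; upper rank = 40 × 0.950 = 38.
The 2nd smallest replicate is 3.633; the 38th is 4.992.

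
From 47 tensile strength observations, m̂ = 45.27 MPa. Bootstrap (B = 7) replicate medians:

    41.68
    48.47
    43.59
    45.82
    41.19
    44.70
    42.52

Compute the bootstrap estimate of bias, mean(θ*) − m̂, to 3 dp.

mean(θ*) = (41.68 + 48.47 + 43.59 + 45.82 + 41.19 + 44.70 + 42.52) / 7 = 43.9957
bias = 43.9957 − 45.27

bias = −1.274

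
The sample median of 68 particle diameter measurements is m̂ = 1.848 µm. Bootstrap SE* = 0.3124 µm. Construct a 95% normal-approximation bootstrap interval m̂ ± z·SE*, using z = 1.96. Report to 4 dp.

Margin = 1.96 × 0.3124 = 0.61230
Interval: 1.848 ± 0.61230

(1.2357, 2.4603)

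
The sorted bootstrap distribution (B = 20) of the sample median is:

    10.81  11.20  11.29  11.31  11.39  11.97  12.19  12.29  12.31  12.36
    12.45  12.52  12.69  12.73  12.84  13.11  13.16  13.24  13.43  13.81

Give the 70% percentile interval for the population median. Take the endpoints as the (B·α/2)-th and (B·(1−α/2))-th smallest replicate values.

(11.29, 13.16)

α = 0.30; lower rank = 20 × 0.150 = 3; upper rank = 20 × 0.850 = 17.
The 3rd smallest replicate is 11.29; the 17th is 13.16.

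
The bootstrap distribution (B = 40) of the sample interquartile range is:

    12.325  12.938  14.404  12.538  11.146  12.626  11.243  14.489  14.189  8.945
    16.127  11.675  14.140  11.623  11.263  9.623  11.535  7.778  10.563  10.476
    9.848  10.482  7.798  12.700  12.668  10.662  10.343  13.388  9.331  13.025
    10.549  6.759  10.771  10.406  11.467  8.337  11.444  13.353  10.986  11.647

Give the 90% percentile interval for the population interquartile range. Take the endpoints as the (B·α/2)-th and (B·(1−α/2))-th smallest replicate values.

(7.778, 14.404)

Sorted replicates: 6.759, 7.778, 7.798, 8.337, 8.945, 9.331, 9.623, 9.848, 10.343, 10.406, 10.476, 10.482, 10.549, 10.563, 10.662, 10.771, 10.986, 11.146, 11.243, 11.263, 11.444, 11.467, 11.535, 11.623, 11.647, 11.675, 12.325, 12.538, 12.626, 12.668, 12.700, 12.938, 13.025, 13.353, 13.388, 14.140, 14.189, 14.404, 14.489, 16.127
α = 0.10; lower rank = 40 × 0.050 = 2; upper rank = 40 × 0.950 = 38.
The 2nd smallest replicate is 7.778; the 38th is 14.404.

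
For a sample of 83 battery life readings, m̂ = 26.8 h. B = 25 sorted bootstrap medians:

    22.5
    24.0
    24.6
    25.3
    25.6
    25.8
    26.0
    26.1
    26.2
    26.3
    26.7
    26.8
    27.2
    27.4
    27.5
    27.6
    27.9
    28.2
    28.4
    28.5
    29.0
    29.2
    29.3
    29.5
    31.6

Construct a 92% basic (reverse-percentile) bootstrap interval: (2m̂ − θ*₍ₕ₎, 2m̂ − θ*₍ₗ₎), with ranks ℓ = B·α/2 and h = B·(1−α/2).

(24.1, 31.1)

Percentile endpoints at ranks 1 and 24: θ*₍1₎ = 22.5, θ*₍24₎ = 29.5.
Basic interval reflects these around m̂:
  lower = 2 × 26.8 − 29.5 = 24.1
  upper = 2 × 26.8 − 22.5 = 31.1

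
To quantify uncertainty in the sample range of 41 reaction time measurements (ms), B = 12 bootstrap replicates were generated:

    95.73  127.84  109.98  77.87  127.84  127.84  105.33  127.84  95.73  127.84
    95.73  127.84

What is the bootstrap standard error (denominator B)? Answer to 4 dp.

Bootstrap SE is the standard deviation of the 12 replicate ranges.
Mean of replicates: (95.73 + 127.84 + 109.98 + 77.87 + 127.84 + 127.84 + 105.33 + 127.84 + 95.73 + 127.84 + 95.73 + 127.84) / 12 = 1347.41000 / 12 = 112.28417
Sum of squared deviations: (−16.55417)² + (+15.55583)² + (−2.30417)² + (−34.41417)² + (+15.55583)² + (+15.55583)² + (−6.95417)² + (+15.55583)² + (−16.55417)² + (+15.55583)² + (−16.55417)² + (+15.55583)² = 3512.02949
Variance = 3512.02949 / 12 = 292.66912
SE* = √292.66912

SE* = 17.1076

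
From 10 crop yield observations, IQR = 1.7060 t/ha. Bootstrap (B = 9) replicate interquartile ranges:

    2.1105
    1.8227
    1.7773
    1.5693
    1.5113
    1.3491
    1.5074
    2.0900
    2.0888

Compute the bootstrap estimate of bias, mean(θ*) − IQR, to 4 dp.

bias = +0.0525

mean(θ*) = (2.1105 + 1.8227 + 1.7773 + 1.5693 + 1.5113 + 1.3491 + 1.5074 + 2.0900 + 2.0888) / 9 = 1.75849
bias = 1.75849 − 1.7060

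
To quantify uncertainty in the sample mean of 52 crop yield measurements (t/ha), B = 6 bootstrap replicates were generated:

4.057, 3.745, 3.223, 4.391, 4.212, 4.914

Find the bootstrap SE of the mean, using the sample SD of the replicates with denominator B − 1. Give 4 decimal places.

Bootstrap SE is the standard deviation of the 6 replicate means.
Mean of replicates: (4.057 + 3.745 + 3.223 + 4.391 + 4.212 + 4.914) / 6 = 24.54200 / 6 = 4.09033
Sum of squared deviations: (−0.03333)² + (−0.34533)² + (−0.86733)² + (+0.30067)² + (+0.12167)² + (+0.82367)² = 1.65626
Variance = 1.65626 / 5 = 0.33125
SE* = √0.33125

SE* = 0.5755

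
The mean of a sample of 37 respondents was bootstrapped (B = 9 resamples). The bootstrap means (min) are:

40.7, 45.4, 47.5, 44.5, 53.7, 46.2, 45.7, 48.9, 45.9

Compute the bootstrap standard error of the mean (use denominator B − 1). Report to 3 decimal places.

Bootstrap SE is the standard deviation of the 9 replicate means.
Mean of replicates: (40.7 + 45.4 + 47.5 + 44.5 + 53.7 + 46.2 + 45.7 + 48.9 + 45.9) / 9 = 418.5000 / 9 = 46.5000
Sum of squared deviations: (−5.8000)² + (−1.1000)² + (+1.0000)² + (−2.0000)² + (+7.2000)² + (−0.3000)² + (−0.8000)² + (+2.4000)² + (−0.6000)² = 98.5400
Variance = 98.5400 / 8 = 12.3175
SE* = √12.3175

SE* = 3.510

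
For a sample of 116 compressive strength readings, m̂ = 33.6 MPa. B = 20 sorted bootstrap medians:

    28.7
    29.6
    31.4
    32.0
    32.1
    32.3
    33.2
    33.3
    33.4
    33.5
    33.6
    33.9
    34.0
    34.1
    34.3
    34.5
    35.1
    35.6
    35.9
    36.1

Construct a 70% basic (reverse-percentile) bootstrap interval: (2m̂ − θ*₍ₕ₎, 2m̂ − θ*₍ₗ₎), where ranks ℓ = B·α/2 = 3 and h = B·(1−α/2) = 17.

(32.1, 35.8)

Percentile endpoints at ranks 3 and 17: θ*₍3₎ = 31.4, θ*₍17₎ = 35.1.
Basic interval reflects these around m̂:
  lower = 2 × 33.6 − 35.1 = 32.1
  upper = 2 × 33.6 − 31.4 = 35.8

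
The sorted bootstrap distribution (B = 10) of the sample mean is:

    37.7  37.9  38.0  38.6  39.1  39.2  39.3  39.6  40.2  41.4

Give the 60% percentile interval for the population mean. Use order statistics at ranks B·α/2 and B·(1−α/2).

α = 0.40; lower rank = 10 × 0.200 = 2; upper rank = 10 × 0.800 = 8.
The 2nd smallest replicate is 37.9; the 8th is 39.6.

(37.9, 39.6)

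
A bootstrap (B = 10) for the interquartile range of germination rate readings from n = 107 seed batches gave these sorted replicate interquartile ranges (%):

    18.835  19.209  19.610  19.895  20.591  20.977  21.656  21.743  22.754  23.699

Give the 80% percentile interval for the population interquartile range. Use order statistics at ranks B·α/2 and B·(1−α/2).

α = 0.20; lower rank = 10 × 0.100 = 1; upper rank = 10 × 0.900 = 9.
The 1st smallest replicate is 18.835; the 9th is 22.754.

(18.835, 22.754)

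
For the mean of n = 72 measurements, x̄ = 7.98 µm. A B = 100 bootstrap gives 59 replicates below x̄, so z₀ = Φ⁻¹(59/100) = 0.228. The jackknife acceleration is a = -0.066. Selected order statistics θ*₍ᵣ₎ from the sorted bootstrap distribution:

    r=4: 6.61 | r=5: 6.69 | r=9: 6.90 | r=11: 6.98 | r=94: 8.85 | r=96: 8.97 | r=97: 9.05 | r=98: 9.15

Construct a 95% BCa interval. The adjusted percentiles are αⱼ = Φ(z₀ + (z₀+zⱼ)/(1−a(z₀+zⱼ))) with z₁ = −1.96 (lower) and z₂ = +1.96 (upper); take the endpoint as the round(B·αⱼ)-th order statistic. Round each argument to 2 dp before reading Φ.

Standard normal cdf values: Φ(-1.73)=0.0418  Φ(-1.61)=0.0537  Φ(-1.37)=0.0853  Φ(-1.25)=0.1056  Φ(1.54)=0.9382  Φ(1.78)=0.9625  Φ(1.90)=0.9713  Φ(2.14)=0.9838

Lower: z₀ + z₁ = 0.228 + (-1.960) = -1.732; 1 − a(z₀+z₁) = 1 − (-0.066)(-1.732) = 0.8857; argument = 0.228 + (-1.732)/0.8857 = -1.7275 → -1.73.
α₁ = Φ(-1.73) = 0.0418; rank = round(100 × 0.0418) = 4; θ*₍4₎ = 6.61.
Upper: z₀ + z₂ = 2.188; 1 − a(z₀+z₂) = 1.1444; argument = 2.1399 → 2.14; α₂ = 0.9838; rank = 98; θ*₍98₎ = 9.15.

(6.61, 9.15)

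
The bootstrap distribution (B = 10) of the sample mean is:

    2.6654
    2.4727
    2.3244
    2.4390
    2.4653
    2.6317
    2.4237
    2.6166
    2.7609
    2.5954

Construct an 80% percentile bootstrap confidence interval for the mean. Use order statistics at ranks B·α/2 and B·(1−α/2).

Sorted replicates: 2.3244, 2.4237, 2.4390, 2.4653, 2.4727, 2.5954, 2.6166, 2.6317, 2.6654, 2.7609
α = 0.20; lower rank = 10 × 0.100 = 1; upper rank = 10 × 0.900 = 9.
The 1st smallest replicate is 2.3244; the 9th is 2.6654.

(2.3244, 2.6654)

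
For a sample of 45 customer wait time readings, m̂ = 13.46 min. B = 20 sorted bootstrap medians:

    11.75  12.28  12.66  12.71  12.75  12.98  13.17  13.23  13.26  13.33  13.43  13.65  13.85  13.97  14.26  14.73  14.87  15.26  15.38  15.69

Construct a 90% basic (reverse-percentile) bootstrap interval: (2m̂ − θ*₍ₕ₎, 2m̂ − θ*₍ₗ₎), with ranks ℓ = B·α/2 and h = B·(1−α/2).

Percentile endpoints at ranks 1 and 19: θ*₍1₎ = 11.75, θ*₍19₎ = 15.38.
Basic interval reflects these around m̂:
  lower = 2 × 13.46 − 15.38 = 11.54
  upper = 2 × 13.46 − 11.75 = 15.17

(11.54, 15.17)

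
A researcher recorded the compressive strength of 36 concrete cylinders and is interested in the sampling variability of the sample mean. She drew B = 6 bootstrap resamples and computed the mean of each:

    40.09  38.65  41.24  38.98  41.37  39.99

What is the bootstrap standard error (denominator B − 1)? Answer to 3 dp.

SE* = 1.120

Bootstrap SE is the standard deviation of the 6 replicate means.
Mean of replicates: (40.09 + 38.65 + 41.24 + 38.98 + 41.37 + 39.99) / 6 = 240.3200 / 6 = 40.0533
Sum of squared deviations: (+0.0367)² + (−1.4033)² + (+1.1867)² + (−1.0733)² + (+1.3167)² + (−0.0633)² = 6.2685
Variance = 6.2685 / 5 = 1.2537
SE* = √1.2537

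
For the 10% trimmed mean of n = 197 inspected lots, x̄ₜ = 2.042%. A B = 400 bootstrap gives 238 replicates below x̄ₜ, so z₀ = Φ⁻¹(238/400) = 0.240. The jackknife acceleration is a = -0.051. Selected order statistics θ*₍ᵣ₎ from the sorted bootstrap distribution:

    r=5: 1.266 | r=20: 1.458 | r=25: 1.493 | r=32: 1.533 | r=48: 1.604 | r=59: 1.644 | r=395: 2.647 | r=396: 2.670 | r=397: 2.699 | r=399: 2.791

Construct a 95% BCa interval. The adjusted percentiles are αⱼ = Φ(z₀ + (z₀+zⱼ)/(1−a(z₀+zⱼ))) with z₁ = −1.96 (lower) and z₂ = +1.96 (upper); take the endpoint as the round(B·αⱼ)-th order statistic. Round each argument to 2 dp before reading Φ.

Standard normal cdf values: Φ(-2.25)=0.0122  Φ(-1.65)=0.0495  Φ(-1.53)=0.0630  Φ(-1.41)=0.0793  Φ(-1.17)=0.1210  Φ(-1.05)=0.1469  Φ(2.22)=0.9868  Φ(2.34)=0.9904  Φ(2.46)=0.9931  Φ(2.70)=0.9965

(1.458, 2.647)

Lower: z₀ + z₁ = 0.240 + (-1.960) = -1.720; 1 − a(z₀+z₁) = 1 − (-0.051)(-1.720) = 0.9123; argument = 0.240 + (-1.720)/0.9123 = -1.6454 → -1.65.
α₁ = Φ(-1.65) = 0.0495; rank = round(400 × 0.0495) = 20; θ*₍20₎ = 1.458.
Upper: z₀ + z₂ = 2.200; 1 − a(z₀+z₂) = 1.1122; argument = 2.2181 → 2.22; α₂ = 0.9868; rank = 395; θ*₍395₎ = 2.647.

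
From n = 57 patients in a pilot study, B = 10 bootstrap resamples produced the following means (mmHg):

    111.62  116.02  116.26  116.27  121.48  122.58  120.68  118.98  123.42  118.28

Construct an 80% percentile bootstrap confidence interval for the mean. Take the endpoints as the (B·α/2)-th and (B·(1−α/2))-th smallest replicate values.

Sorted replicates: 111.62, 116.02, 116.26, 116.27, 118.28, 118.98, 120.68, 121.48, 122.58, 123.42
α = 0.20; lower rank = 10 × 0.100 = 1; upper rank = 10 × 0.900 = 9.
The 1st smallest replicate is 111.62; the 9th is 122.58.

(111.62, 122.58)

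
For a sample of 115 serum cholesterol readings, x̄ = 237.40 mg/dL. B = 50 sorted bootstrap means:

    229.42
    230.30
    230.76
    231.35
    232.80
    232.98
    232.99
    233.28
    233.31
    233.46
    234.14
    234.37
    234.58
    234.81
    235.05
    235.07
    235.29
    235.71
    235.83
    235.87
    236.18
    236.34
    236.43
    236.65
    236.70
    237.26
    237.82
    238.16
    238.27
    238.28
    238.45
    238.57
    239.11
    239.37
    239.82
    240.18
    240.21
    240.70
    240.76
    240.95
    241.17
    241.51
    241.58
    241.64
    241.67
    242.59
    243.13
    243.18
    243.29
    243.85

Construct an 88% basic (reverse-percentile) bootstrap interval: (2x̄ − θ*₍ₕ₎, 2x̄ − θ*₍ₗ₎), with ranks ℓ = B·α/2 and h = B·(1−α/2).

Percentile endpoints at ranks 3 and 47: θ*₍3₎ = 230.76, θ*₍47₎ = 243.13.
Basic interval reflects these around x̄:
  lower = 2 × 237.40 − 243.13 = 231.67
  upper = 2 × 237.40 − 230.76 = 244.04

(231.67, 244.04)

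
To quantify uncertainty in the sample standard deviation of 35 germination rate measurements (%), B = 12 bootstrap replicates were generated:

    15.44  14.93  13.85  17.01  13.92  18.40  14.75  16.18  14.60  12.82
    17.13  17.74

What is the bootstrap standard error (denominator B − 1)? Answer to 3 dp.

Bootstrap SE is the standard deviation of the 12 replicate standard deviations.
Mean of replicates: (15.44 + 14.93 + 13.85 + 17.01 + 13.92 + 18.40 + 14.75 + 16.18 + 14.60 + 12.82 + 17.13 + 17.74) / 12 = 186.7700 / 12 = 15.5642
Sum of squared deviations: (−0.1242)² + (−0.6342)² + (−1.7142)² + (+1.4458)² + (−1.6442)² + (+2.8358)² + (−0.8142)² + (+0.6158)² + (−0.9642)² + (−2.7442)² + (+1.5658)² + (+2.1758)² = 32.8799
Variance = 32.8799 / 11 = 2.9891
SE* = √2.9891

SE* = 1.729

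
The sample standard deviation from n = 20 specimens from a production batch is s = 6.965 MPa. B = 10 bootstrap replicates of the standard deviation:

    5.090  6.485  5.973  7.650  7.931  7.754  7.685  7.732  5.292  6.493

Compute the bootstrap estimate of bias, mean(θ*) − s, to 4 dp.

mean(θ*) = (5.090 + 6.485 + 5.973 + 7.650 + 7.931 + 7.754 + 7.685 + 7.732 + 5.292 + 6.493) / 10 = 6.80850
bias = 6.80850 − 6.965

bias = −0.1565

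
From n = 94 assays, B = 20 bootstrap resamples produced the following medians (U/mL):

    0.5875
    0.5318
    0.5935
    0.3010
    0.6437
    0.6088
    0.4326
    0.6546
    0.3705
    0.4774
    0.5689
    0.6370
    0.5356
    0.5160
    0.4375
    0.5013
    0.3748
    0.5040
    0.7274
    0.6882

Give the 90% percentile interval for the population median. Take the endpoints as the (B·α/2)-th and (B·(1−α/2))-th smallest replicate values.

Sorted replicates: 0.3010, 0.3705, 0.3748, 0.4326, 0.4375, 0.4774, 0.5013, 0.5040, 0.5160, 0.5318, 0.5356, 0.5689, 0.5875, 0.5935, 0.6088, 0.6370, 0.6437, 0.6546, 0.6882, 0.7274
α = 0.10; lower rank = 20 × 0.050 = 1; upper rank = 20 × 0.950 = 19.
The 1st smallest replicate is 0.3010; the 19th is 0.6882.

(0.3010, 0.6882)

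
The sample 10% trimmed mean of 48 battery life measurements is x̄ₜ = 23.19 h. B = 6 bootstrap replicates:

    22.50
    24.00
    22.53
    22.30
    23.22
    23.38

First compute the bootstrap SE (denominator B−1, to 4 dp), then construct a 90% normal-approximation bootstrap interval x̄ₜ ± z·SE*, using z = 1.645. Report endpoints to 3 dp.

Mean of replicates = 22.9883; sum of squared deviations = 2.1529; SE* = √(2.1529/5) = 0.6562
Margin = 1.645 × 0.6562 = 1.0794
Interval: 23.19 ± 1.0794

(22.111, 24.269)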